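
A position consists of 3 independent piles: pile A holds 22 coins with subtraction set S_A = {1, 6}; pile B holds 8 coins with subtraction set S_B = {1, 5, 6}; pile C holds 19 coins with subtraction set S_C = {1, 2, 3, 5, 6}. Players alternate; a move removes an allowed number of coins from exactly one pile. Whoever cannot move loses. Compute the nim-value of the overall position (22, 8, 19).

0

Pile A, S = {1, 6}:
n :  0  1  2  3  4  5  6  7  8  9 10 11 12 13 14 15 16 17 18 19 20 21 22
G :  0  1  0  1  0  1  2  0  1  0  1  0  1  2  0  1  0  1  0  1  2  0  1
G_A(22) = 1.
Pile B, S = {1, 5, 6}:
n : 0 1 2 3 4 5 6 7 8
G : 0 1 0 1 0 1 2 3 2
G_B(8) = 2.
Pile C, S = {1, 2, 3, 5, 6}:
n :  0  1  2  3  4  5  6  7  8  9 10 11 12 13 14 15 16 17 18 19
G :  0  1  2  3  0  1  2  3  0  1  2  3  0  1  2  3  0  1  2  3
G_C(19) = 3.
Combined Grundy value = 1 ⊕ 2 ⊕ 3 = 0.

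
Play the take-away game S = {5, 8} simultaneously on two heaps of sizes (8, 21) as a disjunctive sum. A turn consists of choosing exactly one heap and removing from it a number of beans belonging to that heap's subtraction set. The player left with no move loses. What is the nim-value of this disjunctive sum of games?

All heaps use S = {5, 8}:
n :  0  1  2  3  4  5  6  7  8  9 10 11 12 13 14 15 16 17 18 19 20 21
G :  0  0  0  0  0  1  1  1  1  1  2  2  2  0  0  0  0  0  1  1  1  1
Heap A: G(8) = 1.
Heap B: G(21) = 1.
Combined Grundy value = 1 ⊕ 1 = 0.

0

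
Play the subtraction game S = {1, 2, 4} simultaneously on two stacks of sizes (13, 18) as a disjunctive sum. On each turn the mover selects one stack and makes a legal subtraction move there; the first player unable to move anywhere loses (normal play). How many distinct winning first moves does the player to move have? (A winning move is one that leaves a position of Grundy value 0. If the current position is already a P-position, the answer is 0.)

All stacks use S = {1, 2, 4}:
n :  0  1  2  3  4  5  6  7  8  9 10 11 12 13 14 15 16 17 18
G :  0  1  2  0  1  2  0  1  2  0  1  2  0  1  2  0  1  2  0
Stack A: G(13) = 1.
Stack B: G(18) = 0.
Combined Grundy value = 1 ⊕ 0 = 1.
A winning move leaves total XOR = 0, i.e. changes one component's Grundy value g to g ⊕ X where X is the current total.
Stack A: need g' = 1⊕1 = 0. Options: 13−1→G=0, 13−2→G=2, 13−4→G=0. Hits: 2.
Stack B: need g' = 0⊕1 = 1. Options: 18−1→G=2, 18−2→G=1, 18−4→G=2. Hits: 1.

3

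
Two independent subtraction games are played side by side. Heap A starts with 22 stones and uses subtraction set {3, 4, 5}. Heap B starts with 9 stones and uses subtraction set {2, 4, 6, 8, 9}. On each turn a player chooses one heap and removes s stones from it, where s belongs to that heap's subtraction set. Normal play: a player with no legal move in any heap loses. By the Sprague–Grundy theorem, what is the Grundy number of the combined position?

6

Heap A, S = {3, 4, 5}:
n :  0  1  2  3  4  5  6  7  8  9 10 11 12 13 14 15 16 17 18 19 20 21 22
G :  0  0  0  1  1  1  2  2  0  0  0  1  1  1  2  2  0  0  0  1  1  1  2
G_A(22) = 2.
Heap B, S = {2, 4, 6, 8, 9}:
n : 0 1 2 3 4 5 6 7 8 9
G : 0 0 1 1 2 2 3 3 4 4
G_B(9) = 4.
Combined Grundy value = 2 ⊕ 4 = 6.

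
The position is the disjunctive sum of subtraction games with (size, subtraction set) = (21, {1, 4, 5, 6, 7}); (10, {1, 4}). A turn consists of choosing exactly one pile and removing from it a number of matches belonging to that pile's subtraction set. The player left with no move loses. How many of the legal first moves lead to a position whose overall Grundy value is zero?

2

Pile A, S = {1, 4, 5, 6, 7}:
G(0) = 0
G(1) = mex{0} = 1
G(2) = mex{1} = 0
G(3) = mex{0} = 1
G(4) = mex{1,0} = 2
G(5) = mex{2,1,0} = 3
G(6) = mex{3,0,1,0} = 2
G(7) = mex{2,1,0,1,0} = 3
G(8) = mex{3,2,1,0,1} = 4
G(9) = mex{4,3,2,1,0} = 5
G(10) = mex{5,2,3,2,1} = 0
G(11) = mex{0,3,2,3,2} = 1
G(12) = mex{1,4,3,2,3} = 0
G(13) = mex{0,5,4,3,2} = 1
G(14) = mex{1,0,5,4,3} = 2
G(15) = mex{2,1,0,5,4} = 3
G(16) = mex{3,0,1,0,5} = 2
G(17) = mex{2,1,0,1,0} = 3
G(18) = mex{3,2,1,0,1} = 4
G(19) = mex{4,3,2,1,0} = 5
G(20) = mex{5,2,3,2,1} = 0
G(21) = mex{0,3,2,3,2} = 1
G_A(21) = 1.
Pile B, S = {1, 4}:
G(0) = 0
G(1) = mex{0} = 1
G(2) = mex{1} = 0
G(3) = mex{0} = 1
G(4) = mex{1,0} = 2
G(5) = mex{2,1} = 0
G(6) = mex{0,0} = 1
G(7) = mex{1,1} = 0
G(8) = mex{0,2} = 1
G(9) = mex{1,0} = 2
G(10) = mex{2,1} = 0
G_B(10) = 0.
Combined Grundy value = 1 ⊕ 0 = 1.
A winning move leaves total XOR = 0, i.e. changes one component's Grundy value g to g ⊕ X where X is the current total.
Pile A: need g' = 1⊕1 = 0. Options: 21−1→G=0, 21−4→G=3, 21−5→G=2, 21−6→G=3, 21−7→G=2. Hits: 1.
Pile B: need g' = 0⊕1 = 1. Options: 10−1→G=2, 10−4→G=1. Hits: 1.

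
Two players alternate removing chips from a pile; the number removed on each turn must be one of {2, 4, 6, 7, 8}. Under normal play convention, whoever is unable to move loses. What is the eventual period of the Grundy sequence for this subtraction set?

n :  0  1  2  3  4  5  6  7  8  9 10 11 12 13 14 15 16 17 18 19 20 21
G :  0  0  1  1  2  2  3  3  4  4  0  0  1  1  2  2  3  3  4  4  0  0
G(n+10) = G(n) holds for n = 0,…,7 (a full window of length max(S) = 8), so the sequence is purely periodic with period 10.

10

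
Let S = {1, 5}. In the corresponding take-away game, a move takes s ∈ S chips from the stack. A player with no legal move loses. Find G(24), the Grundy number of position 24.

0

G(0) = 0
G(1) = mex{0} = 1
G(2) = mex{1} = 0
G(3) = mex{0} = 1
G(4) = mex{1} = 0
G(5) = mex{0,0} = 1
G(6) = mex{1,1} = 0
G(7) = mex{0,0} = 1
G(8) = mex{1,1} = 0
G(9) = mex{0,0} = 1
G(10) = mex{1,1} = 0
G(11) = mex{0,0} = 1
G(12) = mex{1,1} = 0
G(13) = mex{0,0} = 1
G(14) = mex{1,1} = 0
G(15) = mex{0,0} = 1
G(16) = mex{1,1} = 0
G(17) = mex{0,0} = 1
G(18) = mex{1,1} = 0
G(19) = mex{0,0} = 1
G(20) = mex{1,1} = 0
G(21) = mex{0,0} = 1
G(22) = mex{1,1} = 0
G(23) = mex{0,0} = 1
G(24) = mex{1,1} = 0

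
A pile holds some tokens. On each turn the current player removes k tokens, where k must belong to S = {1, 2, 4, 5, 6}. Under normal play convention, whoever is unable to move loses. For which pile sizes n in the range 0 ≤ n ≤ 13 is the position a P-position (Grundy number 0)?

n :  0  1  2  3  4  5  6  7  8  9 10 11 12 13
G :  0  1  2  0  1  2  3  4  5  3  0  1  2  0
P-positions are exactly the n with G(n) = 0.

0, 3, 10, 13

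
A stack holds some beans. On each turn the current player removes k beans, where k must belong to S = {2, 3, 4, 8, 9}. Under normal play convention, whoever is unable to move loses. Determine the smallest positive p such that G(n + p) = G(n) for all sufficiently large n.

G(0) = 0
G(1) = mex{} = 0
G(2) = mex{0} = 1
G(3) = mex{0,0} = 1
G(4) = mex{1,0,0} = 2
G(5) = mex{1,1,0} = 2
G(6) = mex{2,1,1} = 0
G(7) = mex{2,2,1} = 0
G(8) = mex{0,2,2,0} = 1
G(9) = mex{0,0,2,0,0} = 1
G(10) = mex{1,0,0,1,0} = 2
G(11) = mex{1,1,0,1,1} = 2
G(12) = mex{2,1,1,2,1} = 0
G(13) = mex{2,2,1,2,2} = 0
G(14) = mex{0,2,2,0,2} = 1
G(15) = mex{0,0,2,0,0} = 1
G(16) = mex{1,0,0,1,0} = 2
G(n+6) = G(n) holds for n = 0,…,8 (a full window of length max(S) = 9), so the sequence is purely periodic with period 6.

6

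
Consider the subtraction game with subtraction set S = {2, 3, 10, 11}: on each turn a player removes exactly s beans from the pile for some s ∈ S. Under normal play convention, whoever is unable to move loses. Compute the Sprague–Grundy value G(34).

1

G(0) = 0
G(1) = mex{} = 0
G(2) = mex{0} = 1
G(3) = mex{0,0} = 1
G(4) = mex{1,0} = 2
G(5) = mex{1,1} = 0
G(6) = mex{2,1} = 0
G(7) = mex{0,2} = 1
G(8) = mex{0,0} = 1
G(9) = mex{1,0} = 2
G(10) = mex{1,1,0} = 2
G(11) = mex{2,1,0,0} = 3
G(12) = mex{2,2,1,0} = 3
G(13) = mex{3,2,1,1} = 0
G(14) = mex{3,3,2,1} = 0
G(15) = mex{0,3,0,2} = 1
G(16) = mex{0,0,0,0} = 1
G(17) = mex{1,0,1,0} = 2
G(18) = mex{1,1,1,1} = 0
G(19) = mex{2,1,2,1} = 0
G(20) = mex{0,2,2,2} = 1
G(21) = mex{0,0,3,2} = 1
G(22) = mex{1,0,3,3} = 2
G(23) = mex{1,1,0,3} = 2
G(24) = mex{2,1,0,0} = 3
G(25) = mex{2,2,1,0} = 3
G(26) = mex{3,2,1,1} = 0
G(27) = mex{3,3,2,1} = 0
G(28) = mex{0,3,0,2} = 1
G(29) = mex{0,0,0,0} = 1
G(30) = mex{1,0,1,0} = 2
G(31) = mex{1,1,1,1} = 0
G(32) = mex{2,1,2,1} = 0
G(33) = mex{0,2,2,2} = 1
G(34) = mex{0,0,3,2} = 1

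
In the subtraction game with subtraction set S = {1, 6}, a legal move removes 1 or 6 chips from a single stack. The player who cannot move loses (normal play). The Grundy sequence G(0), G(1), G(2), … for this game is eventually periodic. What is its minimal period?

7

G(0) = 0
G(1) = mex{0} = 1
G(2) = mex{1} = 0
G(3) = mex{0} = 1
G(4) = mex{1} = 0
G(5) = mex{0} = 1
G(6) = mex{1,0} = 2
G(7) = mex{2,1} = 0
G(8) = mex{0,0} = 1
G(9) = mex{1,1} = 0
G(10) = mex{0,0} = 1
G(11) = mex{1,1} = 0
G(12) = mex{0,2} = 1
G(13) = mex{1,0} = 2
G(14) = mex{2,1} = 0
G(15) = mex{0,0} = 1
G(n+7) = G(n) holds for n = 0,…,5 (a full window of length max(S) = 6), so the sequence is purely periodic with period 7.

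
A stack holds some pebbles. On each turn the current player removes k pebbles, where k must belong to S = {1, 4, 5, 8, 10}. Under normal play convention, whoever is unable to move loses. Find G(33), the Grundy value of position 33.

2

n :  0  1  2  3  4  5  6  7  8  9 10 11 12 13 14 15 16 17 18 19 20 21 22 23 24 25 26 27 28 29 30 31 32 33
G :  0  1  0  1  2  3  2  3  4  0  1  0  1  2  3  2  3  4  0  1  0  1  2  3  2  3  4  0  1  0  1  2  3  2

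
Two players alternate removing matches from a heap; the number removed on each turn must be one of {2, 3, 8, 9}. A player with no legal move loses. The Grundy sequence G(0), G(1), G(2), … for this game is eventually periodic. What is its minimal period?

G(0) = 0
G(1) = mex{} = 0
G(2) = mex{0} = 1
G(3) = mex{0,0} = 1
G(4) = mex{1,0} = 2
G(5) = mex{1,1} = 0
G(6) = mex{2,1} = 0
G(7) = mex{0,2} = 1
G(8) = mex{0,0,0} = 1
G(9) = mex{1,0,0,0} = 2
G(10) = mex{1,1,1,0} = 2
G(11) = mex{2,1,1,1} = 0
G(12) = mex{2,2,2,1} = 0
G(13) = mex{0,2,0,2} = 1
G(14) = mex{0,0,0,0} = 1
G(15) = mex{1,0,1,0} = 2
G(16) = mex{1,1,1,1} = 0
G(17) = mex{2,1,2,1} = 0
G(18) = mex{0,2,2,2} = 1
G(19) = mex{0,0,0,2} = 1
G(20) = mex{1,0,0,0} = 2
G(21) = mex{1,1,1,0} = 2
G(22) = mex{2,1,1,1} = 0
G(23) = mex{2,2,2,1} = 0
G(n+11) = G(n) holds for n = 0,…,8 (a full window of length max(S) = 9), so the sequence is purely periodic with period 11.

11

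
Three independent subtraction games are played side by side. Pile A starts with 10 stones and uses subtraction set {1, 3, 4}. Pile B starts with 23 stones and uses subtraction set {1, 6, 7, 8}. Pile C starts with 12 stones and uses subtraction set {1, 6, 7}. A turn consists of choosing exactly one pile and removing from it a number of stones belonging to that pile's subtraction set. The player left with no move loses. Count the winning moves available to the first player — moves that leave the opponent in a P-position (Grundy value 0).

Pile A, S = {1, 3, 4}:
n :  0  1  2  3  4  5  6  7  8  9 10
G :  0  1  0  1  2  3  2  0  1  0  1
G_A(10) = 1.
Pile B, S = {1, 6, 7, 8}:
G(0) = 0
G(1) = mex{0} = 1
G(2) = mex{1} = 0
G(3) = mex{0} = 1
G(4) = mex{1} = 0
G(5) = mex{0} = 1
G(6) = mex{1,0} = 2
G(7) = mex{2,1,0} = 3
G(8) = mex{3,0,1,0} = 2
G(9) = mex{2,1,0,1} = 3
G(10) = mex{3,0,1,0} = 2
G(11) = mex{2,1,0,1} = 3
G(12) = mex{3,2,1,0} = 4
G(13) = mex{4,3,2,1} = 0
G(14) = mex{0,2,3,2} = 1
G(15) = mex{1,3,2,3} = 0
G(16) = mex{0,2,3,2} = 1
G(17) = mex{1,3,2,3} = 0
G(18) = mex{0,4,3,2} = 1
G(19) = mex{1,0,4,3} = 2
G(20) = mex{2,1,0,4} = 3
G(21) = mex{3,0,1,0} = 2
G(22) = mex{2,1,0,1} = 3
G(23) = mex{3,0,1,0} = 2
G_B(23) = 2.
Pile C, S = {1, 6, 7}:
G(0) = 0
G(1) = mex{0} = 1
G(2) = mex{1} = 0
G(3) = mex{0} = 1
G(4) = mex{1} = 0
G(5) = mex{0} = 1
G(6) = mex{1,0} = 2
G(7) = mex{2,1,0} = 3
G(8) = mex{3,0,1} = 2
G(9) = mex{2,1,0} = 3
G(10) = mex{3,0,1} = 2
G(11) = mex{2,1,0} = 3
G(12) = mex{3,2,1} = 0
G_C(12) = 0.
Combined Grundy value = 1 ⊕ 2 ⊕ 0 = 3.
A winning move leaves total XOR = 0, i.e. changes one component's Grundy value g to g ⊕ X where X is the current total.
Pile A: need g' = 1⊕3 = 2. Options: 10−1→G=0, 10−3→G=0, 10−4→G=2. Hits: 1.
Pile B: need g' = 2⊕3 = 1. Options: 23−1→G=3, 23−6→G=0, 23−7→G=1, 23−8→G=0. Hits: 1.
Pile C: need g' = 0⊕3 = 3. Options: 12−1→G=3, 12−6→G=2, 12−7→G=1. Hits: 1.

3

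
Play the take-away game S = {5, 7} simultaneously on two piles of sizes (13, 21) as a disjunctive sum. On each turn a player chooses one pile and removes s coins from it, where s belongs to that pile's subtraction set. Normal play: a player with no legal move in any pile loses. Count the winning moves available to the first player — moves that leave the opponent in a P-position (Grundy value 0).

4

All piles use S = {5, 7}:
G(0) = 0
G(1) = mex{} = 0
G(2) = mex{} = 0
G(3) = mex{} = 0
G(4) = mex{} = 0
G(5) = mex{0} = 1
G(6) = mex{0} = 1
G(7) = mex{0,0} = 1
G(8) = mex{0,0} = 1
G(9) = mex{0,0} = 1
G(10) = mex{1,0} = 2
G(11) = mex{1,0} = 2
G(12) = mex{1,1} = 0
G(13) = mex{1,1} = 0
G(14) = mex{1,1} = 0
G(15) = mex{2,1} = 0
G(16) = mex{2,1} = 0
G(17) = mex{0,2} = 1
G(18) = mex{0,2} = 1
G(19) = mex{0,0} = 1
G(20) = mex{0,0} = 1
G(21) = mex{0,0} = 1
Pile A: G(13) = 0.
Pile B: G(21) = 1.
Combined Grundy value = 0 ⊕ 1 = 1.
A winning move leaves total XOR = 0, i.e. changes one component's Grundy value g to g ⊕ X where X is the current total.
Pile A: need g' = 0⊕1 = 1. Options: 13−5→G=1, 13−7→G=1. Hits: 2.
Pile B: need g' = 1⊕1 = 0. Options: 21−5→G=0, 21−7→G=0. Hits: 2.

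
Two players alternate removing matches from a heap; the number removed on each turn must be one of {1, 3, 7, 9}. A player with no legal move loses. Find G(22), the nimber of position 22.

G(0) = 0
G(1) = mex{0} = 1
G(2) = mex{1} = 0
G(3) = mex{0,0} = 1
G(4) = mex{1,1} = 0
G(5) = mex{0,0} = 1
G(6) = mex{1,1} = 0
G(7) = mex{0,0,0} = 1
G(8) = mex{1,1,1} = 0
G(9) = mex{0,0,0,0} = 1
G(10) = mex{1,1,1,1} = 0
G(11) = mex{0,0,0,0} = 1
G(12) = mex{1,1,1,1} = 0
G(13) = mex{0,0,0,0} = 1
G(14) = mex{1,1,1,1} = 0
G(15) = mex{0,0,0,0} = 1
G(16) = mex{1,1,1,1} = 0
G(17) = mex{0,0,0,0} = 1
G(18) = mex{1,1,1,1} = 0
G(19) = mex{0,0,0,0} = 1
G(20) = mex{1,1,1,1} = 0
G(21) = mex{0,0,0,0} = 1
G(22) = mex{1,1,1,1} = 0

0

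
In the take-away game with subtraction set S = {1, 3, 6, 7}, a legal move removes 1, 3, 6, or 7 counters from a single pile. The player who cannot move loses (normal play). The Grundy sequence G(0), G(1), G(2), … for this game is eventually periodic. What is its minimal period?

n :  0  1  2  3  4  5  6  7  8  9 10 11 12 13 14 15 16 17 18 19 20 21 22 23 24 25
G :  0  1  0  1  0  1  2  3  2  3  2  3  0  1  0  1  0  1  2  3  2  3  2  3  0  1
G(n+12) = G(n) holds for n = 0,…,6 (a full window of length max(S) = 7), so the sequence is purely periodic with period 12.

12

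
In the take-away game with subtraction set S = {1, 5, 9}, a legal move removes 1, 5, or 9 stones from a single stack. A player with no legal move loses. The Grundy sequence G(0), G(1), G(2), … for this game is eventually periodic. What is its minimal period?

n :  0  1  2  3  4  5  6  7  8  9 10 11 12 13 14
G :  0  1  0  1  0  1  0  1  0  1  0  1  0  1  0
G(n+2) = G(n) holds for n = 0,…,8 (a full window of length max(S) = 9), so the sequence is purely periodic with period 2.

2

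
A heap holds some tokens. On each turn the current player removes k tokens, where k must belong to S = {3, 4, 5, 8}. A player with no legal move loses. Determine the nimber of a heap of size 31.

3

G(0) = 0
G(1) = mex{} = 0
G(2) = mex{} = 0
G(3) = mex{0} = 1
G(4) = mex{0,0} = 1
G(5) = mex{0,0,0} = 1
G(6) = mex{1,0,0} = 2
G(7) = mex{1,1,0} = 2
G(8) = mex{1,1,1,0} = 2
G(9) = mex{2,1,1,0} = 3
G(10) = mex{2,2,1,0} = 3
G(11) = mex{2,2,2,1} = 0
G(12) = mex{3,2,2,1} = 0
G(13) = mex{3,3,2,1} = 0
G(14) = mex{0,3,3,2} = 1
G(15) = mex{0,0,3,2} = 1
G(16) = mex{0,0,0,2} = 1
G(17) = mex{1,0,0,3} = 2
G(18) = mex{1,1,0,3} = 2
G(19) = mex{1,1,1,0} = 2
G(20) = mex{2,1,1,0} = 3
G(21) = mex{2,2,1,0} = 3
G(22) = mex{2,2,2,1} = 0
G(23) = mex{3,2,2,1} = 0
G(24) = mex{3,3,2,1} = 0
G(25) = mex{0,3,3,2} = 1
G(26) = mex{0,0,3,2} = 1
G(27) = mex{0,0,0,2} = 1
G(28) = mex{1,0,0,3} = 2
G(29) = mex{1,1,0,3} = 2
G(30) = mex{1,1,1,0} = 2
G(31) = mex{2,1,1,0} = 3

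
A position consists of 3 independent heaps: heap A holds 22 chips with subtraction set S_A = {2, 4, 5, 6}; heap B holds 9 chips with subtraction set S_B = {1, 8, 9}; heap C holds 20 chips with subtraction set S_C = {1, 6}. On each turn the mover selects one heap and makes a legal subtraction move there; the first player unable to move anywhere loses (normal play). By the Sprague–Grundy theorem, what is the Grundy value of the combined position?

2

Heap A, S = {2, 4, 5, 6}:
n :  0  1  2  3  4  5  6  7  8  9 10 11 12 13 14 15 16 17 18 19 20 21 22
G :  0  0  1  1  2  2  3  3  0  0  1  1  2  2  3  3  0  0  1  1  2  2  3
G_A(22) = 3.
Heap B, S = {1, 8, 9}:
n : 0 1 2 3 4 5 6 7 8 9
G : 0 1 0 1 0 1 0 1 2 3
G_B(9) = 3.
Heap C, S = {1, 6}:
G(0) = 0
G(1) = mex{0} = 1
G(2) = mex{1} = 0
G(3) = mex{0} = 1
G(4) = mex{1} = 0
G(5) = mex{0} = 1
G(6) = mex{1,0} = 2
G(7) = mex{2,1} = 0
G(8) = mex{0,0} = 1
G(9) = mex{1,1} = 0
G(10) = mex{0,0} = 1
G(11) = mex{1,1} = 0
G(12) = mex{0,2} = 1
G(13) = mex{1,0} = 2
G(14) = mex{2,1} = 0
G(15) = mex{0,0} = 1
G(16) = mex{1,1} = 0
G(17) = mex{0,0} = 1
G(18) = mex{1,1} = 0
G(19) = mex{0,2} = 1
G(20) = mex{1,0} = 2
G_C(20) = 2.
Combined Grundy value = 3 ⊕ 3 ⊕ 2 = 2.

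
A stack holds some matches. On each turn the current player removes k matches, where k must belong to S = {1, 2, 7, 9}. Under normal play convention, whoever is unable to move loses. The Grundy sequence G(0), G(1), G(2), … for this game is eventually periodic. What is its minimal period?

11

n :  0  1  2  3  4  5  6  7  8  9 10 11 12 13 14 15 16 17 18 19 20 21 22 23
G :  0  1  2  0  1  2  0  1  2  3  4  0  1  2  0  1  2  0  1  2  3  4  0  1
G(n+11) = G(n) holds for n = 0,…,8 (a full window of length max(S) = 9), so the sequence is purely periodic with period 11.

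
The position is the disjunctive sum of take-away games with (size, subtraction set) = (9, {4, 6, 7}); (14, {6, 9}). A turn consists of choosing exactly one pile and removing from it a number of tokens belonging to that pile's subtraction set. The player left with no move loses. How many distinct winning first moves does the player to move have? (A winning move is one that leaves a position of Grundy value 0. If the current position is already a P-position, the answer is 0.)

Pile A, S = {4, 6, 7}:
n : 0 1 2 3 4 5 6 7 8 9
G : 0 0 0 0 1 1 1 1 2 2
G_A(9) = 2.
Pile B, S = {6, 9}:
n :  0  1  2  3  4  5  6  7  8  9 10 11 12 13 14
G :  0  0  0  0  0  0  1  1  1  1  1  1  2  2  2
G_B(14) = 2.
Combined Grundy value = 2 ⊕ 2 = 0.
A winning move leaves total XOR = 0, i.e. changes one component's Grundy value g to g ⊕ X where X is the current total.
Pile A: target g' = 2⊕0 = 2, but every legal move changes the Grundy value (mex property), so 0 moves.
Pile B: target g' = 2⊕0 = 2, but every legal move changes the Grundy value (mex property), so 0 moves.

0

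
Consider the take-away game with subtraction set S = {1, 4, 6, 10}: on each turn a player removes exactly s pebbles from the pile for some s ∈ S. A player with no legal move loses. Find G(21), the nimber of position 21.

n :  0  1  2  3  4  5  6  7  8  9 10 11 12 13 14 15 16 17 18 19 20 21
G :  0  1  0  1  2  0  1  0  1  2  3  2  3  4  0  1  0  1  2  0  1  0

0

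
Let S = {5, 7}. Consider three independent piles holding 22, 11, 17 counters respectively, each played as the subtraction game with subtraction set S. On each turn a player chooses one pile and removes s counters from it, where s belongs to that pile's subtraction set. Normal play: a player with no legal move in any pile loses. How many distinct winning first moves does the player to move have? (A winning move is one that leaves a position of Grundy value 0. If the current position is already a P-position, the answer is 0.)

1

All piles use S = {5, 7}:
n :  0  1  2  3  4  5  6  7  8  9 10 11 12 13 14 15 16 17 18 19 20 21 22
G :  0  0  0  0  0  1  1  1  1  1  2  2  0  0  0  0  0  1  1  1  1  1  2
Pile A: G(22) = 2.
Pile B: G(11) = 2.
Pile C: G(17) = 1.
Combined Grundy value = 2 ⊕ 2 ⊕ 1 = 1.
A winning move leaves total XOR = 0, i.e. changes one component's Grundy value g to g ⊕ X where X is the current total.
Pile A: need g' = 2⊕1 = 3. Options: 22−5→G=1, 22−7→G=0. Hits: 0.
Pile B: need g' = 2⊕1 = 3. Options: 11−5→G=1, 11−7→G=0. Hits: 0.
Pile C: need g' = 1⊕1 = 0. Options: 17−5→G=0, 17−7→G=2. Hits: 1.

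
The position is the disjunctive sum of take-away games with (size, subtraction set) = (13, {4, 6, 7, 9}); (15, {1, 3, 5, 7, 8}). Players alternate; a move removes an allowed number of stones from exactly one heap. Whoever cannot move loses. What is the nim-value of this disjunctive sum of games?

Heap A, S = {4, 6, 7, 9}:
n :  0  1  2  3  4  5  6  7  8  9 10 11 12 13
G :  0  0  0  0  1  1  1  1  2  2  2  2  3  0
G_A(13) = 0.
Heap B, S = {1, 3, 5, 7, 8}:
G(0) = 0
G(1) = mex{0} = 1
G(2) = mex{1} = 0
G(3) = mex{0,0} = 1
G(4) = mex{1,1} = 0
G(5) = mex{0,0,0} = 1
G(6) = mex{1,1,1} = 0
G(7) = mex{0,0,0,0} = 1
G(8) = mex{1,1,1,1,0} = 2
G(9) = mex{2,0,0,0,1} = 3
G(10) = mex{3,1,1,1,0} = 2
G(11) = mex{2,2,0,0,1} = 3
G(12) = mex{3,3,1,1,0} = 2
G(13) = mex{2,2,2,0,1} = 3
G(14) = mex{3,3,3,1,0} = 2
G(15) = mex{2,2,2,2,1} = 0
G_B(15) = 0.
Combined Grundy value = 0 ⊕ 0 = 0.

0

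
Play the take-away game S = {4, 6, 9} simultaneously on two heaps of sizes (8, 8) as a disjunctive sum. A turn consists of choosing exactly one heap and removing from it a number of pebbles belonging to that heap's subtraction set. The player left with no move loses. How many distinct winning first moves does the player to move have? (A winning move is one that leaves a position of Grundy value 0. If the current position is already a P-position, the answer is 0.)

All heaps use S = {4, 6, 9}:
G(0) = 0
G(1) = mex{} = 0
G(2) = mex{} = 0
G(3) = mex{} = 0
G(4) = mex{0} = 1
G(5) = mex{0} = 1
G(6) = mex{0,0} = 1
G(7) = mex{0,0} = 1
G(8) = mex{1,0} = 2
Heap A: G(8) = 2.
Heap B: G(8) = 2.
Combined Grundy value = 2 ⊕ 2 = 0.
A winning move leaves total XOR = 0, i.e. changes one component's Grundy value g to g ⊕ X where X is the current total.
Heap A: target g' = 2⊕0 = 2, but every legal move changes the Grundy value (mex property), so 0 moves.
Heap B: target g' = 2⊕0 = 2, but every legal move changes the Grundy value (mex property), so 0 moves.

0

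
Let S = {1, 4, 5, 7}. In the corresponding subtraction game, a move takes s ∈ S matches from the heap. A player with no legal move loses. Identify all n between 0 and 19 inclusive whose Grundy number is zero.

n :  0  1  2  3  4  5  6  7  8  9 10 11 12 13 14 15 16 17 18 19
G :  0  1  0  1  2  3  2  3  0  1  0  1  2  3  2  3  0  1  0  1
P-positions are exactly the n with G(n) = 0.

0, 2, 8, 10, 16, 18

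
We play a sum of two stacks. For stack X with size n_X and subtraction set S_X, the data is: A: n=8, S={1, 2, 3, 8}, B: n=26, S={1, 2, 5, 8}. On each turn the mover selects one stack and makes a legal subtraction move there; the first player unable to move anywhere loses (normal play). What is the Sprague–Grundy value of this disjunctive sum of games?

6

Stack A, S = {1, 2, 3, 8}:
n : 0 1 2 3 4 5 6 7 8
G : 0 1 2 3 0 1 2 3 4
G_A(8) = 4.
Stack B, S = {1, 2, 5, 8}:
G(0) = 0
G(1) = mex{0} = 1
G(2) = mex{1,0} = 2
G(3) = mex{2,1} = 0
G(4) = mex{0,2} = 1
G(5) = mex{1,0,0} = 2
G(6) = mex{2,1,1} = 0
G(7) = mex{0,2,2} = 1
G(8) = mex{1,0,0,0} = 2
G(9) = mex{2,1,1,1} = 0
G(10) = mex{0,2,2,2} = 1
G(11) = mex{1,0,0,0} = 2
G(12) = mex{2,1,1,1} = 0
G(13) = mex{0,2,2,2} = 1
G(14) = mex{1,0,0,0} = 2
G(15) = mex{2,1,1,1} = 0
G(16) = mex{0,2,2,2} = 1
G(17) = mex{1,0,0,0} = 2
G(18) = mex{2,1,1,1} = 0
G(19) = mex{0,2,2,2} = 1
G(20) = mex{1,0,0,0} = 2
G(21) = mex{2,1,1,1} = 0
G(22) = mex{0,2,2,2} = 1
G(23) = mex{1,0,0,0} = 2
G(24) = mex{2,1,1,1} = 0
G(25) = mex{0,2,2,2} = 1
G(26) = mex{1,0,0,0} = 2
G_B(26) = 2.
Combined Grundy value = 4 ⊕ 2 = 6.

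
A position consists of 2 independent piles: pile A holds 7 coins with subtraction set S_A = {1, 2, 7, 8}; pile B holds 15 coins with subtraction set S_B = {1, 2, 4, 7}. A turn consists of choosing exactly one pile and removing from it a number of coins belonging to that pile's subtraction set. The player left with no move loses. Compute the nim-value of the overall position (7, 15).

Pile A, S = {1, 2, 7, 8}:
n : 0 1 2 3 4 5 6 7
G : 0 1 2 0 1 2 0 1
G_A(7) = 1.
Pile B, S = {1, 2, 4, 7}:
n :  0  1  2  3  4  5  6  7  8  9 10 11 12 13 14 15
G :  0  1  2  0  1  2  0  1  2  0  1  2  0  1  2  0
G_B(15) = 0.
Combined Grundy value = 1 ⊕ 0 = 1.

1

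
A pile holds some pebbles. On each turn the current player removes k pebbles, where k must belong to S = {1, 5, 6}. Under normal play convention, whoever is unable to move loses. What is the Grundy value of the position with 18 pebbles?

3

G(0) = 0
G(1) = mex{0} = 1
G(2) = mex{1} = 0
G(3) = mex{0} = 1
G(4) = mex{1} = 0
G(5) = mex{0,0} = 1
G(6) = mex{1,1,0} = 2
G(7) = mex{2,0,1} = 3
G(8) = mex{3,1,0} = 2
G(9) = mex{2,0,1} = 3
G(10) = mex{3,1,0} = 2
G(11) = mex{2,2,1} = 0
G(12) = mex{0,3,2} = 1
G(13) = mex{1,2,3} = 0
G(14) = mex{0,3,2} = 1
G(15) = mex{1,2,3} = 0
G(16) = mex{0,0,2} = 1
G(17) = mex{1,1,0} = 2
G(18) = mex{2,0,1} = 3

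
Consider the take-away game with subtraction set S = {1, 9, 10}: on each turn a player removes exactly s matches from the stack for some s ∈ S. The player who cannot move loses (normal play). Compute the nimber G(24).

1

G(0) = 0
G(1) = mex{0} = 1
G(2) = mex{1} = 0
G(3) = mex{0} = 1
G(4) = mex{1} = 0
G(5) = mex{0} = 1
G(6) = mex{1} = 0
G(7) = mex{0} = 1
G(8) = mex{1} = 0
G(9) = mex{0,0} = 1
G(10) = mex{1,1,0} = 2
G(11) = mex{2,0,1} = 3
G(12) = mex{3,1,0} = 2
G(13) = mex{2,0,1} = 3
G(14) = mex{3,1,0} = 2
G(15) = mex{2,0,1} = 3
G(16) = mex{3,1,0} = 2
G(17) = mex{2,0,1} = 3
G(18) = mex{3,1,0} = 2
G(19) = mex{2,2,1} = 0
G(20) = mex{0,3,2} = 1
G(21) = mex{1,2,3} = 0
G(22) = mex{0,3,2} = 1
G(23) = mex{1,2,3} = 0
G(24) = mex{0,3,2} = 1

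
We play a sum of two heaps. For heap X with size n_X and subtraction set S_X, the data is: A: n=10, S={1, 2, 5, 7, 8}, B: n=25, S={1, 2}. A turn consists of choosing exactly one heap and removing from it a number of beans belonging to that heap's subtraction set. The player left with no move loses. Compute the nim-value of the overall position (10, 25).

0

Heap A, S = {1, 2, 5, 7, 8}:
n :  0  1  2  3  4  5  6  7  8  9 10
G :  0  1  2  0  1  2  0  1  2  0  1
G_A(10) = 1.
Heap B, S = {1, 2}:
G(0) = 0
G(1) = mex{0} = 1
G(2) = mex{1,0} = 2
G(3) = mex{2,1} = 0
G(4) = mex{0,2} = 1
G(5) = mex{1,0} = 2
G(6) = mex{2,1} = 0
G(7) = mex{0,2} = 1
G(8) = mex{1,0} = 2
G(9) = mex{2,1} = 0
G(10) = mex{0,2} = 1
G(11) = mex{1,0} = 2
G(12) = mex{2,1} = 0
G(13) = mex{0,2} = 1
G(14) = mex{1,0} = 2
G(15) = mex{2,1} = 0
G(16) = mex{0,2} = 1
G(17) = mex{1,0} = 2
G(18) = mex{2,1} = 0
G(19) = mex{0,2} = 1
G(20) = mex{1,0} = 2
G(21) = mex{2,1} = 0
G(22) = mex{0,2} = 1
G(23) = mex{1,0} = 2
G(24) = mex{2,1} = 0
G(25) = mex{0,2} = 1
G_B(25) = 1.
Combined Grundy value = 1 ⊕ 1 = 0.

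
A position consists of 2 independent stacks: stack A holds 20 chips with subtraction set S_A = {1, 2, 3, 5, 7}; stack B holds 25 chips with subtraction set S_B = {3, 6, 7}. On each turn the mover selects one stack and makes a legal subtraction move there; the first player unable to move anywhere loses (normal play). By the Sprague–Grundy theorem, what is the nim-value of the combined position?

1

Stack A, S = {1, 2, 3, 5, 7}:
G(0) = 0
G(1) = mex{0} = 1
G(2) = mex{1,0} = 2
G(3) = mex{2,1,0} = 3
G(4) = mex{3,2,1} = 0
G(5) = mex{0,3,2,0} = 1
G(6) = mex{1,0,3,1} = 2
G(7) = mex{2,1,0,2,0} = 3
G(8) = mex{3,2,1,3,1} = 0
G(9) = mex{0,3,2,0,2} = 1
G(10) = mex{1,0,3,1,3} = 2
G(11) = mex{2,1,0,2,0} = 3
G(12) = mex{3,2,1,3,1} = 0
G(13) = mex{0,3,2,0,2} = 1
G(14) = mex{1,0,3,1,3} = 2
G(15) = mex{2,1,0,2,0} = 3
G(16) = mex{3,2,1,3,1} = 0
G(17) = mex{0,3,2,0,2} = 1
G(18) = mex{1,0,3,1,3} = 2
G(19) = mex{2,1,0,2,0} = 3
G(20) = mex{3,2,1,3,1} = 0
G_A(20) = 0.
Stack B, S = {3, 6, 7}:
G(0) = 0
G(1) = mex{} = 0
G(2) = mex{} = 0
G(3) = mex{0} = 1
G(4) = mex{0} = 1
G(5) = mex{0} = 1
G(6) = mex{1,0} = 2
G(7) = mex{1,0,0} = 2
G(8) = mex{1,0,0} = 2
G(9) = mex{2,1,0} = 3
G(10) = mex{2,1,1} = 0
G(11) = mex{2,1,1} = 0
G(12) = mex{3,2,1} = 0
G(13) = mex{0,2,2} = 1
G(14) = mex{0,2,2} = 1
G(15) = mex{0,3,2} = 1
G(16) = mex{1,0,3} = 2
G(17) = mex{1,0,0} = 2
G(18) = mex{1,0,0} = 2
G(19) = mex{2,1,0} = 3
G(20) = mex{2,1,1} = 0
G(21) = mex{2,1,1} = 0
G(22) = mex{3,2,1} = 0
G(23) = mex{0,2,2} = 1
G(24) = mex{0,2,2} = 1
G(25) = mex{0,3,2} = 1
G_B(25) = 1.
Combined Grundy value = 0 ⊕ 1 = 1.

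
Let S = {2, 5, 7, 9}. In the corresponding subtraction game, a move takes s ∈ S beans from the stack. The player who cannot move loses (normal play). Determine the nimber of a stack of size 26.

0

G(0) = 0
G(1) = mex{} = 0
G(2) = mex{0} = 1
G(3) = mex{0} = 1
G(4) = mex{1} = 0
G(5) = mex{1,0} = 2
G(6) = mex{0,0} = 1
G(7) = mex{2,1,0} = 3
G(8) = mex{1,1,0} = 2
G(9) = mex{3,0,1,0} = 2
G(10) = mex{2,2,1,0} = 3
G(11) = mex{2,1,0,1} = 3
G(12) = mex{3,3,2,1} = 0
G(13) = mex{3,2,1,0} = 4
G(14) = mex{0,2,3,2} = 1
G(15) = mex{4,3,2,1} = 0
G(16) = mex{1,3,2,3} = 0
G(17) = mex{0,0,3,2} = 1
G(18) = mex{0,4,3,2} = 1
G(19) = mex{1,1,0,3} = 2
G(20) = mex{1,0,4,3} = 2
G(21) = mex{2,0,1,0} = 3
G(22) = mex{2,1,0,4} = 3
G(23) = mex{3,1,0,1} = 2
G(24) = mex{3,2,1,0} = 4
G(25) = mex{2,2,1,0} = 3
G(26) = mex{4,3,2,1} = 0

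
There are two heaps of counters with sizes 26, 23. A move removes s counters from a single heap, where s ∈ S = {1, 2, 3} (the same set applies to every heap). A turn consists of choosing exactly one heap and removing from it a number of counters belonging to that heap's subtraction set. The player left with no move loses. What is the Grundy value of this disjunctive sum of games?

All heaps use S = {1, 2, 3}:
n :  0  1  2  3  4  5  6  7  8  9 10 11 12 13 14 15 16 17 18 19 20 21 22 23 24 25 26
G :  0  1  2  3  0  1  2  3  0  1  2  3  0  1  2  3  0  1  2  3  0  1  2  3  0  1  2
Heap A: G(26) = 2.
Heap B: G(23) = 3.
Combined Grundy value = 2 ⊕ 3 = 1.

1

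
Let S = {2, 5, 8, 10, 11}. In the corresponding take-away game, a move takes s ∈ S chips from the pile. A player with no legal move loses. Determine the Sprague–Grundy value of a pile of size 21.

1

G(0) = 0
G(1) = mex{} = 0
G(2) = mex{0} = 1
G(3) = mex{0} = 1
G(4) = mex{1} = 0
G(5) = mex{1,0} = 2
G(6) = mex{0,0} = 1
G(7) = mex{2,1} = 0
G(8) = mex{1,1,0} = 2
G(9) = mex{0,0,0} = 1
G(10) = mex{2,2,1,0} = 3
G(11) = mex{1,1,1,0,0} = 2
G(12) = mex{3,0,0,1,0} = 2
G(13) = mex{2,2,2,1,1} = 0
G(14) = mex{2,1,1,0,1} = 3
G(15) = mex{0,3,0,2,0} = 1
G(16) = mex{3,2,2,1,2} = 0
G(17) = mex{1,2,1,0,1} = 3
G(18) = mex{0,0,3,2,0} = 1
G(19) = mex{3,3,2,1,2} = 0
G(20) = mex{1,1,2,3,1} = 0
G(21) = mex{0,0,0,2,3} = 1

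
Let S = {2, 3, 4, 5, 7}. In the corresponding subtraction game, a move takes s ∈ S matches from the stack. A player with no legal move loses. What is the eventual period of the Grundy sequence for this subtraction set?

n :  0  1  2  3  4  5  6  7  8  9 10 11 12 13 14 15 16 17 18 19
G :  0  0  1  1  2  2  3  3  4  0  0  1  1  2  2  3  3  4  0  0
G(n+9) = G(n) holds for n = 0,…,6 (a full window of length max(S) = 7), so the sequence is purely periodic with period 9.

9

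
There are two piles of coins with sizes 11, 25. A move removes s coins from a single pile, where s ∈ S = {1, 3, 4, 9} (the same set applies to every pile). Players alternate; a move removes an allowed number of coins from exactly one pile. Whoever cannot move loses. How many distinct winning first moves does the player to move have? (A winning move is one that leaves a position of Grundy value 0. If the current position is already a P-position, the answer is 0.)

2

All piles use S = {1, 3, 4, 9}:
n :  0  1  2  3  4  5  6  7  8  9 10 11 12 13 14 15 16 17 18 19 20 21 22 23 24 25
G :  0  1  0  1  2  3  2  0  1  4  3  2  0  1  0  1  2  3  2  0  1  4  3  2  0  1
Pile A: G(11) = 2.
Pile B: G(25) = 1.
Combined Grundy value = 2 ⊕ 1 = 3.
A winning move leaves total XOR = 0, i.e. changes one component's Grundy value g to g ⊕ X where X is the current total.
Pile A: need g' = 2⊕3 = 1. Options: 11−1→G=3, 11−3→G=1, 11−4→G=0, 11−9→G=0. Hits: 1.
Pile B: need g' = 1⊕3 = 2. Options: 25−1→G=0, 25−3→G=3, 25−4→G=4, 25−9→G=2. Hits: 1.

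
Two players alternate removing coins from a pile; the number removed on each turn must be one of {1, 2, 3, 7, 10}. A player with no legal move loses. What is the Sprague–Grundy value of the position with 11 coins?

3

G(0) = 0
G(1) = mex{0} = 1
G(2) = mex{1,0} = 2
G(3) = mex{2,1,0} = 3
G(4) = mex{3,2,1} = 0
G(5) = mex{0,3,2} = 1
G(6) = mex{1,0,3} = 2
G(7) = mex{2,1,0,0} = 3
G(8) = mex{3,2,1,1} = 0
G(9) = mex{0,3,2,2} = 1
G(10) = mex{1,0,3,3,0} = 2
G(11) = mex{2,1,0,0,1} = 3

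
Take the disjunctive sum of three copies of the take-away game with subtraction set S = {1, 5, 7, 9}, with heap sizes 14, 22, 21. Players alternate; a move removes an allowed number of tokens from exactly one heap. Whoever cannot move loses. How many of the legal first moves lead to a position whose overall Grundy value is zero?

All heaps use S = {1, 5, 7, 9}:
n :  0  1  2  3  4  5  6  7  8  9 10 11 12 13 14 15 16 17 18 19 20 21 22
G :  0  1  0  1  0  1  0  1  0  1  0  1  0  1  0  1  0  1  0  1  0  1  0
Heap A: G(14) = 0.
Heap B: G(22) = 0.
Heap C: G(21) = 1.
Combined Grundy value = 0 ⊕ 0 ⊕ 1 = 1.
A winning move leaves total XOR = 0, i.e. changes one component's Grundy value g to g ⊕ X where X is the current total.
Heap A: need g' = 0⊕1 = 1. Options: 14−1→G=1, 14−5→G=1, 14−7→G=1, 14−9→G=1. Hits: 4.
Heap B: need g' = 0⊕1 = 1. Options: 22−1→G=1, 22−5→G=1, 22−7→G=1, 22−9→G=1. Hits: 4.
Heap C: need g' = 1⊕1 = 0. Options: 21−1→G=0, 21−5→G=0, 21−7→G=0, 21−9→G=0. Hits: 4.

12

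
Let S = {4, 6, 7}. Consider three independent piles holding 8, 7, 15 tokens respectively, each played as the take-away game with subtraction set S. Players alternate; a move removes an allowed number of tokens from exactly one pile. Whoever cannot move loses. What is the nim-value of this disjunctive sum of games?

All piles use S = {4, 6, 7}:
n :  0  1  2  3  4  5  6  7  8  9 10 11 12 13 14 15
G :  0  0  0  0  1  1  1  1  2  2  2  0  0  0  0  1
Pile A: G(8) = 2.
Pile B: G(7) = 1.
Pile C: G(15) = 1.
Combined Grundy value = 2 ⊕ 1 ⊕ 1 = 2.

2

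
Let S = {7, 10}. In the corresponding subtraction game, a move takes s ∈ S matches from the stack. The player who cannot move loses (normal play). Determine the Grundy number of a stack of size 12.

1

G(0) = 0
G(1) = mex{} = 0
G(2) = mex{} = 0
G(3) = mex{} = 0
G(4) = mex{} = 0
G(5) = mex{} = 0
G(6) = mex{} = 0
G(7) = mex{0} = 1
G(8) = mex{0} = 1
G(9) = mex{0} = 1
G(10) = mex{0,0} = 1
G(11) = mex{0,0} = 1
G(12) = mex{0,0} = 1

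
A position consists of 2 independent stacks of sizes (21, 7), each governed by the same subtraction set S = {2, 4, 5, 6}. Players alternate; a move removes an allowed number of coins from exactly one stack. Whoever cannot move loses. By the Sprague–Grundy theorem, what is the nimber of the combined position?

All stacks use S = {2, 4, 5, 6}:
G(0) = 0
G(1) = mex{} = 0
G(2) = mex{0} = 1
G(3) = mex{0} = 1
G(4) = mex{1,0} = 2
G(5) = mex{1,0,0} = 2
G(6) = mex{2,1,0,0} = 3
G(7) = mex{2,1,1,0} = 3
G(8) = mex{3,2,1,1} = 0
G(9) = mex{3,2,2,1} = 0
G(10) = mex{0,3,2,2} = 1
G(11) = mex{0,3,3,2} = 1
G(12) = mex{1,0,3,3} = 2
G(13) = mex{1,0,0,3} = 2
G(14) = mex{2,1,0,0} = 3
G(15) = mex{2,1,1,0} = 3
G(16) = mex{3,2,1,1} = 0
G(17) = mex{3,2,2,1} = 0
G(18) = mex{0,3,2,2} = 1
G(19) = mex{0,3,3,2} = 1
G(20) = mex{1,0,3,3} = 2
G(21) = mex{1,0,0,3} = 2
Stack A: G(21) = 2.
Stack B: G(7) = 3.
Combined Grundy value = 2 ⊕ 3 = 1.

1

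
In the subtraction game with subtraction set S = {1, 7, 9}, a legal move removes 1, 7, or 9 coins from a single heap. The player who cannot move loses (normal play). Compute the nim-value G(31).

n :  0  1  2  3  4  5  6  7  8  9 10 11 12 13 14 15 16 17 18 19 20 21 22 23 24 25 26 27 28 29 30 31
G :  0  1  0  1  0  1  0  1  0  1  0  1  0  1  0  1  0  1  0  1  0  1  0  1  0  1  0  1  0  1  0  1

1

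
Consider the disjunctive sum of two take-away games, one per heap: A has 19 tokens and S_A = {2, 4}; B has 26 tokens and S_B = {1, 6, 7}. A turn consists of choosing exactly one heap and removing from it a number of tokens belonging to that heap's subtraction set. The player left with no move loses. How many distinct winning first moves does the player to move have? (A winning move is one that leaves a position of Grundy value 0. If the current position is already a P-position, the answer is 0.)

Heap A, S = {2, 4}:
G(0) = 0
G(1) = mex{} = 0
G(2) = mex{0} = 1
G(3) = mex{0} = 1
G(4) = mex{1,0} = 2
G(5) = mex{1,0} = 2
G(6) = mex{2,1} = 0
G(7) = mex{2,1} = 0
G(8) = mex{0,2} = 1
G(9) = mex{0,2} = 1
G(10) = mex{1,0} = 2
G(11) = mex{1,0} = 2
G(12) = mex{2,1} = 0
G(13) = mex{2,1} = 0
G(14) = mex{0,2} = 1
G(15) = mex{0,2} = 1
G(16) = mex{1,0} = 2
G(17) = mex{1,0} = 2
G(18) = mex{2,1} = 0
G(19) = mex{2,1} = 0
G_A(19) = 0.
Heap B, S = {1, 6, 7}:
G(0) = 0
G(1) = mex{0} = 1
G(2) = mex{1} = 0
G(3) = mex{0} = 1
G(4) = mex{1} = 0
G(5) = mex{0} = 1
G(6) = mex{1,0} = 2
G(7) = mex{2,1,0} = 3
G(8) = mex{3,0,1} = 2
G(9) = mex{2,1,0} = 3
G(10) = mex{3,0,1} = 2
G(11) = mex{2,1,0} = 3
G(12) = mex{3,2,1} = 0
G(13) = mex{0,3,2} = 1
G(14) = mex{1,2,3} = 0
G(15) = mex{0,3,2} = 1
G(16) = mex{1,2,3} = 0
G(17) = mex{0,3,2} = 1
G(18) = mex{1,0,3} = 2
G(19) = mex{2,1,0} = 3
G(20) = mex{3,0,1} = 2
G(21) = mex{2,1,0} = 3
G(22) = mex{3,0,1} = 2
G(23) = mex{2,1,0} = 3
G(24) = mex{3,2,1} = 0
G(25) = mex{0,3,2} = 1
G(26) = mex{1,2,3} = 0
G_B(26) = 0.
Combined Grundy value = 0 ⊕ 0 = 0.
A winning move leaves total XOR = 0, i.e. changes one component's Grundy value g to g ⊕ X where X is the current total.
Heap A: target g' = 0⊕0 = 0, but every legal move changes the Grundy value (mex property), so 0 moves.
Heap B: target g' = 0⊕0 = 0, but every legal move changes the Grundy value (mex property), so 0 moves.

0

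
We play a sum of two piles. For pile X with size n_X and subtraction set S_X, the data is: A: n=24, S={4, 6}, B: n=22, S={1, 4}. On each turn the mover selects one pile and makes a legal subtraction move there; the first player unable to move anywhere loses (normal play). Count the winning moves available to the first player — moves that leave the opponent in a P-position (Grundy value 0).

Pile A, S = {4, 6}:
n :  0  1  2  3  4  5  6  7  8  9 10 11 12 13 14 15 16 17 18 19 20 21 22 23 24
G :  0  0  0  0  1  1  1  1  2  2  0  0  0  0  1  1  1  1  2  2  0  0  0  0  1
G_A(24) = 1.
Pile B, S = {1, 4}:
G(0) = 0
G(1) = mex{0} = 1
G(2) = mex{1} = 0
G(3) = mex{0} = 1
G(4) = mex{1,0} = 2
G(5) = mex{2,1} = 0
G(6) = mex{0,0} = 1
G(7) = mex{1,1} = 0
G(8) = mex{0,2} = 1
G(9) = mex{1,0} = 2
G(10) = mex{2,1} = 0
G(11) = mex{0,0} = 1
G(12) = mex{1,1} = 0
G(13) = mex{0,2} = 1
G(14) = mex{1,0} = 2
G(15) = mex{2,1} = 0
G(16) = mex{0,0} = 1
G(17) = mex{1,1} = 0
G(18) = mex{0,2} = 1
G(19) = mex{1,0} = 2
G(20) = mex{2,1} = 0
G(21) = mex{0,0} = 1
G(22) = mex{1,1} = 0
G_B(22) = 0.
Combined Grundy value = 1 ⊕ 0 = 1.
A winning move leaves total XOR = 0, i.e. changes one component's Grundy value g to g ⊕ X where X is the current total.
Pile A: need g' = 1⊕1 = 0. Options: 24−4→G=0, 24−6→G=2. Hits: 1.
Pile B: need g' = 0⊕1 = 1. Options: 22−1→G=1, 22−4→G=1. Hits: 2.

3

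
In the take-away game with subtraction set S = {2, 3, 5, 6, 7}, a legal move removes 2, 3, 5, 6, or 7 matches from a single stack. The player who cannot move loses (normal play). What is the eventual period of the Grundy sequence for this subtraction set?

n :  0  1  2  3  4  5  6  7  8  9 10 11 12 13 14 15 16 17 18 19
G :  0  0  1  1  2  2  3  3  4  0  0  1  1  2  2  3  3  4  0  0
G(n+9) = G(n) holds for n = 0,…,6 (a full window of length max(S) = 7), so the sequence is purely periodic with period 9.

9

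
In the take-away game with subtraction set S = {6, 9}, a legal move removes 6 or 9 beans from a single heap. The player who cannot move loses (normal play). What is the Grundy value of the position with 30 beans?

0

n :  0  1  2  3  4  5  6  7  8  9 10 11 12 13 14 15 16 17 18 19 20 21 22 23 24 25 26 27 28 29 30
G :  0  0  0  0  0  0  1  1  1  1  1  1  2  2  2  0  0  0  0  0  0  1  1  1  1  1  1  2  2  2  0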